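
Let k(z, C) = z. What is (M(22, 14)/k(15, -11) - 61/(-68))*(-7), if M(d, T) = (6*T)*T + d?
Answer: -576653/1020 ≈ -565.35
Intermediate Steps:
M(d, T) = d + 6*T² (M(d, T) = 6*T² + d = d + 6*T²)
(M(22, 14)/k(15, -11) - 61/(-68))*(-7) = ((22 + 6*14²)/15 - 61/(-68))*(-7) = ((22 + 6*196)*(1/15) - 61*(-1/68))*(-7) = ((22 + 1176)*(1/15) + 61/68)*(-7) = (1198*(1/15) + 61/68)*(-7) = (1198/15 + 61/68)*(-7) = (82379/1020)*(-7) = -576653/1020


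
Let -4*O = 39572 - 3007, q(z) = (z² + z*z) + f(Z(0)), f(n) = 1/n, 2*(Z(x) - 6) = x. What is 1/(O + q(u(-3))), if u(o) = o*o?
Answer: -12/107749 ≈ -0.00011137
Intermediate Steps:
u(o) = o²
Z(x) = 6 + x/2
q(z) = ⅙ + 2*z² (q(z) = (z² + z*z) + 1/(6 + (½)*0) = (z² + z²) + 1/(6 + 0) = 2*z² + 1/6 = 2*z² + ⅙ = ⅙ + 2*z²)
O = -36565/4 (O = -(39572 - 3007)/4 = -¼*36565 = -36565/4 ≈ -9141.3)
1/(O + q(u(-3))) = 1/(-36565/4 + (⅙ + 2*((-3)²)²)) = 1/(-36565/4 + (⅙ + 2*9²)) = 1/(-36565/4 + (⅙ + 2*81)) = 1/(-36565/4 + (⅙ + 162)) = 1/(-36565/4 + 973/6) = 1/(-107749/12) = -12/107749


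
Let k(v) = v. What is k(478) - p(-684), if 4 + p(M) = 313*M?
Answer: 214574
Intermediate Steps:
p(M) = -4 + 313*M
k(478) - p(-684) = 478 - (-4 + 313*(-684)) = 478 - (-4 - 214092) = 478 - 1*(-214096) = 478 + 214096 = 214574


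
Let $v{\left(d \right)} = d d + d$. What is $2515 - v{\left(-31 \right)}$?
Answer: $1585$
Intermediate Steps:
$v{\left(d \right)} = d + d^{2}$ ($v{\left(d \right)} = d^{2} + d = d + d^{2}$)
$2515 - v{\left(-31 \right)} = 2515 - - 31 \left(1 - 31\right) = 2515 - \left(-31\right) \left(-30\right) = 2515 - 930 = 1585$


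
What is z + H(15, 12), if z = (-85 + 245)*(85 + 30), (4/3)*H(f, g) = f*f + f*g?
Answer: 74815/4 ≈ 18704.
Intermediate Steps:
H(f, g) = 3*f²/4 + 3*f*g/4 (H(f, g) = 3*(f*f + f*g)/4 = 3*(f² + f*g)/4 = 3*f²/4 + 3*f*g/4)
z = 18400 (z = 160*115 = 18400)
z + H(15, 12) = 18400 + (¾)*15*(15 + 12) = 18400 + (¾)*15*27 = 18400 + 1215/4 = 74815/4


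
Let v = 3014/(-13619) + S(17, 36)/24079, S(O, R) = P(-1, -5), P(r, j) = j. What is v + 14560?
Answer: 4774615836359/327931901 ≈ 14560.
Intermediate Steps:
S(O, R) = -5
v = -72642201/327931901 (v = 3014/(-13619) - 5/24079 = 3014*(-1/13619) - 5*1/24079 = -3014/13619 - 5/24079 = -72642201/327931901 ≈ -0.22152)
v + 14560 = -72642201/327931901 + 14560 = 4774615836359/327931901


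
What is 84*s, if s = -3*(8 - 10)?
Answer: 504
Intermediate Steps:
s = 6 (s = -3*(-2) = 6)
84*s = 84*6 = 504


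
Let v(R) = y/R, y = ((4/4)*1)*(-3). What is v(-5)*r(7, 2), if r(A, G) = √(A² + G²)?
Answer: 3*√53/5 ≈ 4.3681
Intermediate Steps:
y = -3 (y = ((4*(¼))*1)*(-3) = (1*1)*(-3) = 1*(-3) = -3)
v(R) = -3/R
v(-5)*r(7, 2) = (-3/(-5))*√(7² + 2²) = (-3*(-⅕))*√(49 + 4) = 3*√53/5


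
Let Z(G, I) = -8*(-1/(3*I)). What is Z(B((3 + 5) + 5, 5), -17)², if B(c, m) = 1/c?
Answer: 64/2601 ≈ 0.024606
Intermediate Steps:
Z(G, I) = 8/(3*I) (Z(G, I) = -(-8)/(3*I) = 8/(3*I))
Z(B((3 + 5) + 5, 5), -17)² = ((8/3)/(-17))² = ((8/3)*(-1/17))² = (-8/51)² = 64/2601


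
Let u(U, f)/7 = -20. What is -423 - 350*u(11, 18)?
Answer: 48577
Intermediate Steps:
u(U, f) = -140 (u(U, f) = 7*(-20) = -140)
-423 - 350*u(11, 18) = -423 - 350*(-140) = -423 + 49000 = 48577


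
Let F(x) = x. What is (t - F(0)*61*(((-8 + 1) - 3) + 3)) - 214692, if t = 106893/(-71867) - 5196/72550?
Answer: -559700832198141/2606975425 ≈ -2.1469e+5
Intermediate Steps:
t = -4064254041/2606975425 (t = 106893*(-1/71867) - 5196*1/72550 = -106893/71867 - 2598/36275 = -4064254041/2606975425 ≈ -1.5590)
(t - F(0)*61*(((-8 + 1) - 3) + 3)) - 214692 = (-4064254041/2606975425 - 0*61*(((-8 + 1) - 3) + 3)) - 214692 = (-4064254041/2606975425 - 0*((-7 - 3) + 3)) - 214692 = (-4064254041/2606975425 - 0*(-10 + 3)) - 214692 = (-4064254041/2606975425 - 0*(-7)) - 214692 = (-4064254041/2606975425 - 1*0) - 214692 = (-4064254041/2606975425 + 0) - 214692 = -4064254041/2606975425 - 214692 = -559700832198141/2606975425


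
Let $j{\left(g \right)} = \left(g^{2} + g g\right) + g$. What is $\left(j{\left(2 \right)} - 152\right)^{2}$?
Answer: $20164$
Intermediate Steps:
$j{\left(g \right)} = g + 2 g^{2}$ ($j{\left(g \right)} = \left(g^{2} + g^{2}\right) + g = 2 g^{2} + g = g + 2 g^{2}$)
$\left(j{\left(2 \right)} - 152\right)^{2} = \left(2 \left(1 + 2 \cdot 2\right) - 152\right)^{2} = \left(2 \left(1 + 4\right) - 152\right)^{2} = \left(2 \cdot 5 - 152\right)^{2} = \left(10 - 152\right)^{2} = \left(-142\right)^{2} = 20164$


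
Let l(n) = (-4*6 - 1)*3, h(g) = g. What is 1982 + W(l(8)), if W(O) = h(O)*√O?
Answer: 1982 - 375*I*√3 ≈ 1982.0 - 649.52*I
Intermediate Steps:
l(n) = -75 (l(n) = (-24 - 1)*3 = -25*3 = -75)
W(O) = O^(3/2) (W(O) = O*√O = O^(3/2))
1982 + W(l(8)) = 1982 + (-75)^(3/2) = 1982 - 375*I*√3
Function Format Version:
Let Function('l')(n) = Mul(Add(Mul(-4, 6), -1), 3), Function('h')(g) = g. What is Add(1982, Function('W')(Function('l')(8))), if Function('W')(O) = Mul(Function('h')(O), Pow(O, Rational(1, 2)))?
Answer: Add(1982, Mul(-375, I, Pow(3, Rational(1, 2)))) ≈ Add(1982.0, Mul(-649.52, I))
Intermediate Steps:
Function('l')(n) = -75 (Function('l')(n) = Mul(Add(-24, -1), 3) = Mul(-25, 3) = -75)
Function('W')(O) = Pow(O, Rational(3, 2)) (Function('W')(O) = Mul(O, Pow(O, Rational(1, 2))) = Pow(O, Rational(3, 2)))
Add(1982, Function('W')(Function('l')(8))) = Add(1982, Pow(-75, Rational(3, 2))) = Add(1982, Mul(-375, I, Pow(3, Rational(1, 2))))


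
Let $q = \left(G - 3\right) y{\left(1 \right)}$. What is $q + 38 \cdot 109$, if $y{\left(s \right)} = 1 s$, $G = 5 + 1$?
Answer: $4145$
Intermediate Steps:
$G = 6$
$y{\left(s \right)} = s$
$q = 3$ ($q = \left(6 - 3\right) 1 = 3 \cdot 1 = 3$)
$q + 38 \cdot 109 = 3 + 38 \cdot 109 = 3 + 4142 = 4145$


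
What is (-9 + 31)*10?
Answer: 220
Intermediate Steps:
(-9 + 31)*10 = 22*10 = 220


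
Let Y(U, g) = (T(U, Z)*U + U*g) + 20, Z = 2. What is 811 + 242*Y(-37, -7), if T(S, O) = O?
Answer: 50421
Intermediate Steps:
Y(U, g) = 20 + 2*U + U*g (Y(U, g) = (2*U + U*g) + 20 = 20 + 2*U + U*g)
811 + 242*Y(-37, -7) = 811 + 242*(20 + 2*(-37) - 37*(-7)) = 811 + 242*(20 - 74 + 259) = 811 + 242*205 = 811 + 49610 = 50421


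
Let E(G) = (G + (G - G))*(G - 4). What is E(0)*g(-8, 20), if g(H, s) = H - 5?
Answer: 0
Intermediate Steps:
g(H, s) = -5 + H
E(G) = G*(-4 + G) (E(G) = (G + 0)*(-4 + G) = G*(-4 + G))
E(0)*g(-8, 20) = (0*(-4 + 0))*(-5 - 8) = (0*(-4))*(-13) = 0*(-13) = 0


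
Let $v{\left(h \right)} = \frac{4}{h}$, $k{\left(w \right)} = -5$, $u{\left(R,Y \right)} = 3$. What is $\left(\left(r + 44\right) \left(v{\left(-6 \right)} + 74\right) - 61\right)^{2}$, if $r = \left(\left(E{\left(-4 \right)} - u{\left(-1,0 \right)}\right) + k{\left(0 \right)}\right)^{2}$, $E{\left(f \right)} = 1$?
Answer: $45684081$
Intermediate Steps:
$r = 49$ ($r = \left(\left(1 - 3\right) - 5\right)^{2} = \left(-2 - 5\right)^{2} = \left(-7\right)^{2} = 49$)
$\left(\left(r + 44\right) \left(v{\left(-6 \right)} + 74\right) - 61\right)^{2} = \left(\left(49 + 44\right) \left(\frac{4}{-6} + 74\right) - 61\right)^{2} = \left(93 \left(4 \left(- \frac{1}{6}\right) + 74\right) - 61\right)^{2} = \left(93 \left(- \frac{2}{3} + 74\right) - 61\right)^{2} = \left(93 \cdot \frac{220}{3} - 61\right)^{2} = \left(6820 - 61\right)^{2} = 6759^{2} = 45684081$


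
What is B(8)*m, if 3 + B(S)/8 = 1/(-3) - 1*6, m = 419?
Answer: -93856/3 ≈ -31285.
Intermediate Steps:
B(S) = -224/3 (B(S) = -24 + 8*(1/(-3) - 1*6) = -24 + 8*(-1/3 - 6) = -24 + 8*(-19/3) = -24 - 152/3 = -224/3)
B(8)*m = -224/3*419 = -93856/3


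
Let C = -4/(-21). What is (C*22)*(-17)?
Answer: -1496/21 ≈ -71.238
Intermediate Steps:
C = 4/21 (C = -4*(-1/21) = 4/21 ≈ 0.19048)
(C*22)*(-17) = ((4/21)*22)*(-17) = (88/21)*(-17) = -1496/21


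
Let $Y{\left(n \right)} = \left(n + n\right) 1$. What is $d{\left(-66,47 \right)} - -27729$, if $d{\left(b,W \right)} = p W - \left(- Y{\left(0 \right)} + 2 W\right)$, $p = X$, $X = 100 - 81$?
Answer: $28528$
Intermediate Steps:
$Y{\left(n \right)} = 2 n$ ($Y{\left(n \right)} = 2 n 1 = 2 n$)
$X = 19$
$p = 19$
$d{\left(b,W \right)} = 17 W$ ($d{\left(b,W \right)} = 19 W + \left(2 \cdot 0 - 2 W\right) = 19 W + \left(0 - 2 W\right) = 19 W - 2 W = 17 W$)
$d{\left(-66,47 \right)} - -27729 = 17 \cdot 47 - -27729 = 799 + 27729 = 28528$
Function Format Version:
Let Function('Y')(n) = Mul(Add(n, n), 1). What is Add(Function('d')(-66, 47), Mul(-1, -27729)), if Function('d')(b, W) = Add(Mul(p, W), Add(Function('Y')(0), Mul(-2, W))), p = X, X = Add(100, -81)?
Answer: 28528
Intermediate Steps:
Function('Y')(n) = Mul(2, n) (Function('Y')(n) = Mul(Mul(2, n), 1) = Mul(2, n))
X = 19
p = 19
Function('d')(b, W) = Mul(17, W) (Function('d')(b, W) = Add(Mul(19, W), Add(Mul(2, 0), Mul(-2, W))) = Add(Mul(19, W), Add(0, Mul(-2, W))) = Add(Mul(19, W), Mul(-2, W)) = Mul(17, W))
Add(Function('d')(-66, 47), Mul(-1, -27729)) = Add(Mul(17, 47), Mul(-1, -27729)) = Add(799, 27729) = 28528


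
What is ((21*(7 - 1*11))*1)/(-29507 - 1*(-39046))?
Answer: -84/9539 ≈ -0.0088060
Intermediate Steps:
((21*(7 - 1*11))*1)/(-29507 - 1*(-39046)) = ((21*(7 - 11))*1)/(-29507 + 39046) = ((21*(-4))*1)/9539 = -84*1*(1/9539) = -84*1/9539 = -84/9539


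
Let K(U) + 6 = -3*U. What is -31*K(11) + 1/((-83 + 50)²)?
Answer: 1316602/1089 ≈ 1209.0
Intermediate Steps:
K(U) = -6 - 3*U
-31*K(11) + 1/((-83 + 50)²) = -31*(-6 - 3*11) + 1/((-83 + 50)²) = -31*(-6 - 33) + 1/((-33)²) = -31*(-39) + 1/1089 = 1209 + 1/1089 = 1316602/1089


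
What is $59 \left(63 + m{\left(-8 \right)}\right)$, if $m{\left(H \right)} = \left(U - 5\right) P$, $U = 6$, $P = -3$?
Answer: $3540$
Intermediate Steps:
$m{\left(H \right)} = -3$ ($m{\left(H \right)} = \left(6 - 5\right) \left(-3\right) = 1 \left(-3\right) = -3$)
$59 \left(63 + m{\left(-8 \right)}\right) = 59 \left(63 - 3\right) = 59 \cdot 60 = 3540$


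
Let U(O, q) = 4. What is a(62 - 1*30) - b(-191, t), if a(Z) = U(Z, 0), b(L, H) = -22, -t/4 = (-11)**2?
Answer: 26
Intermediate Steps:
t = -484 (t = -4*(-11)**2 = -4*121 = -484)
a(Z) = 4
a(62 - 1*30) - b(-191, t) = 4 - 1*(-22) = 4 + 22 = 26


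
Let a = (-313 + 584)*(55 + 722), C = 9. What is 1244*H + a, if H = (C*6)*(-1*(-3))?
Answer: 412095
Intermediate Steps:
H = 162 (H = (9*6)*(-1*(-3)) = 54*3 = 162)
a = 210567 (a = 271*777 = 210567)
1244*H + a = 1244*162 + 210567 = 201528 + 210567 = 412095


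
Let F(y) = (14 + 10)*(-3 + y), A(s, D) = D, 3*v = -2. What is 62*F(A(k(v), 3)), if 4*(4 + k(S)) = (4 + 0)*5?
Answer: 0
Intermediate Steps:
v = -⅔ (v = (⅓)*(-2) = -⅔ ≈ -0.66667)
k(S) = 1 (k(S) = -4 + ((4 + 0)*5)/4 = -4 + (4*5)/4 = -4 + (¼)*20 = -4 + 5 = 1)
F(y) = -72 + 24*y (F(y) = 24*(-3 + y) = -72 + 24*y)
62*F(A(k(v), 3)) = 62*(-72 + 24*3) = 62*(-72 + 72) = 62*0 = 0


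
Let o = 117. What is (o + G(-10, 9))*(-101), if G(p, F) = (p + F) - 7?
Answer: -11009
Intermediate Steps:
G(p, F) = -7 + F + p (G(p, F) = (F + p) - 7 = -7 + F + p)
(o + G(-10, 9))*(-101) = (117 + (-7 + 9 - 10))*(-101) = (117 - 8)*(-101) = 109*(-101) = -11009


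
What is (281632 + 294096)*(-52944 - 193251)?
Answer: -141741354960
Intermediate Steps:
(281632 + 294096)*(-52944 - 193251) = 575728*(-246195) = -141741354960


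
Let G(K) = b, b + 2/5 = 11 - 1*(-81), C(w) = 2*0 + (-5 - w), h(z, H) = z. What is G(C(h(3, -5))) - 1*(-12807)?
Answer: 64493/5 ≈ 12899.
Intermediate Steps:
C(w) = -5 - w (C(w) = 0 + (-5 - w) = -5 - w)
b = 458/5 (b = -2/5 + (11 - 1*(-81)) = -2/5 + (11 + 81) = -2/5 + 92 = 458/5 ≈ 91.600)
G(K) = 458/5
G(C(h(3, -5))) - 1*(-12807) = 458/5 - 1*(-12807) = 458/5 + 12807 = 64493/5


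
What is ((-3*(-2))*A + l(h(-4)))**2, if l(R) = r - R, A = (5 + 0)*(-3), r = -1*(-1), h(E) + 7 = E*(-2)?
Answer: 8100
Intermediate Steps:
h(E) = -7 - 2*E (h(E) = -7 + E*(-2) = -7 - 2*E)
r = 1
A = -15 (A = 5*(-3) = -15)
l(R) = 1 - R
((-3*(-2))*A + l(h(-4)))**2 = (-3*(-2)*(-15) + (1 - (-7 - 2*(-4))))**2 = (6*(-15) + (1 - (-7 + 8)))**2 = (-90 + (1 - 1*1))**2 = (-90 + (1 - 1))**2 = (-90 + 0)**2 = (-90)**2 = 8100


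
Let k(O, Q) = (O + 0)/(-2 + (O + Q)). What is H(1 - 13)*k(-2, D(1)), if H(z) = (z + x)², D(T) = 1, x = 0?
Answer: 96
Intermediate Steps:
H(z) = z² (H(z) = (z + 0)² = z²)
k(O, Q) = O/(-2 + O + Q)
H(1 - 13)*k(-2, D(1)) = (1 - 13)²*(-2/(-2 - 2 + 1)) = (-12)²*(-2/(-3)) = 144*(-2*(-⅓)) = 144*(⅔) = 96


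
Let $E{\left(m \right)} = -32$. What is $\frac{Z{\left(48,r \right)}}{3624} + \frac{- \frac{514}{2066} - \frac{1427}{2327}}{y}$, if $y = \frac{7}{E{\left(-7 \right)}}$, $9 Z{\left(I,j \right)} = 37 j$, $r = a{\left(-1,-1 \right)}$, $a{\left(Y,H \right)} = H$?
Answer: $\frac{2162084364691}{548814330792} \approx 3.9396$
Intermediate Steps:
$r = -1$
$Z{\left(I,j \right)} = \frac{37 j}{9}$
$y = - \frac{7}{32}$ ($y = \frac{7}{-32} = 7 \left(- \frac{1}{32}\right) = - \frac{7}{32} \approx -0.21875$)
$\frac{Z{\left(48,r \right)}}{3624} + \frac{- \frac{514}{2066} - \frac{1427}{2327}}{y} = \frac{\frac{37}{9} \left(-1\right)}{3624} + \frac{- \frac{514}{2066} - \frac{1427}{2327}}{- \frac{7}{32}} = \left(- \frac{37}{9}\right) \frac{1}{3624} + \left(\left(-514\right) \frac{1}{2066} - \frac{1427}{2327}\right) \left(- \frac{32}{7}\right) = - \frac{37}{32616} + \left(- \frac{257}{1033} - \frac{1427}{2327}\right) \left(- \frac{32}{7}\right) = - \frac{37}{32616} - - \frac{66308160}{16826537} = - \frac{37}{32616} + \frac{66308160}{16826537} = \frac{2162084364691}{548814330792}$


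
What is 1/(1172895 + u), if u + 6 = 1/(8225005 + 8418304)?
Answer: 16643309/19520754049702 ≈ 8.5260e-7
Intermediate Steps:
u = -99859853/16643309 (u = -6 + 1/(8225005 + 8418304) = -6 + 1/16643309 = -99859853/16643309 ≈ -6.0000)
1/(1172895 + u) = 1/(1172895 - 99859853/16643309) = 1/(19520754049702/16643309) = 16643309/19520754049702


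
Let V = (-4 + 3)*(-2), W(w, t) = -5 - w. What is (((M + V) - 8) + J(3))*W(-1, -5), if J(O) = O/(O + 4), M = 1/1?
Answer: 128/7 ≈ 18.286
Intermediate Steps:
V = 2 (V = -1*(-2) = 2)
M = 1
J(O) = O/(4 + O)
(((M + V) - 8) + J(3))*W(-1, -5) = (((1 + 2) - 8) + 3/(4 + 3))*(-5 - 1*(-1)) = ((3 - 8) + 3/7)*(-5 + 1) = (-5 + 3*(⅐))*(-4) = (-5 + 3/7)*(-4) = -32/7*(-4) = 128/7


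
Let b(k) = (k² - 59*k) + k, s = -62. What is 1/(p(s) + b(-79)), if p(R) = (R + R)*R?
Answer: 1/18511 ≈ 5.4022e-5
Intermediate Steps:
b(k) = k² - 58*k
p(R) = 2*R² (p(R) = (2*R)*R = 2*R²)
1/(p(s) + b(-79)) = 1/(2*(-62)² - 79*(-58 - 79)) = 1/(2*3844 - 79*(-137)) = 1/(7688 + 10823) = 1/18511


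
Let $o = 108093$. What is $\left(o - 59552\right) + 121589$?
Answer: $170130$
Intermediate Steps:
$\left(o - 59552\right) + 121589 = \left(108093 - 59552\right) + 121589 = 48541 + 121589 = 170130$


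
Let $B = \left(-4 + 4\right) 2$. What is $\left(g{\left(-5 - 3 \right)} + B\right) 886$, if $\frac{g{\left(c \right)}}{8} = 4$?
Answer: $28352$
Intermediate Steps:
$g{\left(c \right)} = 32$ ($g{\left(c \right)} = 8 \cdot 4 = 32$)
$B = 0$ ($B = 0 \cdot 2 = 0$)
$\left(g{\left(-5 - 3 \right)} + B\right) 886 = \left(32 + 0\right) 886 = 32 \cdot 886 = 28352$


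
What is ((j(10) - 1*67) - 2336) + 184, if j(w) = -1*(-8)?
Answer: -2211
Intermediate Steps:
j(w) = 8
((j(10) - 1*67) - 2336) + 184 = ((8 - 1*67) - 2336) + 184 = ((8 - 67) - 2336) + 184 = (-59 - 2336) + 184 = -2395 + 184 = -2211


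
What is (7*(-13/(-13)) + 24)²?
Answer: 961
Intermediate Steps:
(7*(-13/(-13)) + 24)² = (7*(-13*(-1/13)) + 24)² = (7*1 + 24)² = (7 + 24)² = 31² = 961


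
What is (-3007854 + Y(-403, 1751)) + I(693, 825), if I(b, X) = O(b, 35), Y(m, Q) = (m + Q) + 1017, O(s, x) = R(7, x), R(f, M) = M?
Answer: -3005454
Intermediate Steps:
O(s, x) = x
Y(m, Q) = 1017 + Q + m (Y(m, Q) = (Q + m) + 1017 = 1017 + Q + m)
I(b, X) = 35
(-3007854 + Y(-403, 1751)) + I(693, 825) = (-3007854 + (1017 + 1751 - 403)) + 35 = (-3007854 + 2365) + 35 = -3005489 + 35 = -3005454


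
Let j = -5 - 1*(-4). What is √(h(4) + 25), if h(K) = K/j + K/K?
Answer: √22 ≈ 4.6904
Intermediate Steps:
j = -1 (j = -5 + 4 = -1)
h(K) = 1 - K (h(K) = K/(-1) + K/K = K*(-1) + 1 = -K + 1 = 1 - K)
√(h(4) + 25) = √((1 - 1*4) + 25) = √((1 - 4) + 25) = √(-3 + 25) = √22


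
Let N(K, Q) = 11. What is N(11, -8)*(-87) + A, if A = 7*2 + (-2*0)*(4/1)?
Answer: -943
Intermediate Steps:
A = 14 (A = 14 + 0*(4*1) = 14 + 0*4 = 14 + 0 = 14)
N(11, -8)*(-87) + A = 11*(-87) + 14 = -957 + 14 = -943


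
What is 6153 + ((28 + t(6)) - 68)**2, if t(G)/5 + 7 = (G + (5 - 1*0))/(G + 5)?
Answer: 11053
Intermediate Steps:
t(G) = -30 (t(G) = -35 + 5*((G + (5 - 1*0))/(G + 5)) = -35 + 5*((G + (5 + 0))/(5 + G)) = -35 + 5*((G + 5)/(5 + G)) = -35 + 5*((5 + G)/(5 + G)) = -35 + 5*1 = -35 + 5 = -30)
6153 + ((28 + t(6)) - 68)**2 = 6153 + ((28 - 30) - 68)**2 = 6153 + (-2 - 68)**2 = 6153 + (-70)**2 = 6153 + 4900 = 11053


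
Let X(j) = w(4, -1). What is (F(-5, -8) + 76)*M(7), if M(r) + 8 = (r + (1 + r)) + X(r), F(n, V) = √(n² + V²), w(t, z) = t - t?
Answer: 532 + 7*√89 ≈ 598.04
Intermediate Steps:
w(t, z) = 0
X(j) = 0
F(n, V) = √(V² + n²)
M(r) = -7 + 2*r (M(r) = -8 + ((r + (1 + r)) + 0) = -8 + ((1 + 2*r) + 0) = -8 + (1 + 2*r) = -7 + 2*r)
(F(-5, -8) + 76)*M(7) = (√((-8)² + (-5)²) + 76)*(-7 + 2*7) = (√(64 + 25) + 76)*(-7 + 14) = (√89 + 76)*7 = (76 + √89)*7 = 532 + 7*√89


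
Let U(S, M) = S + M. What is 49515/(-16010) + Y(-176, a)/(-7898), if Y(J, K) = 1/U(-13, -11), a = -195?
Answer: -938565127/303472752 ≈ -3.0928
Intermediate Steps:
U(S, M) = M + S
Y(J, K) = -1/24 (Y(J, K) = 1/(-11 - 13) = 1/(-24) = -1/24)
49515/(-16010) + Y(-176, a)/(-7898) = 49515/(-16010) - 1/24/(-7898) = 49515*(-1/16010) - 1/24*(-1/7898) = -9903/3202 + 1/189552 = -938565127/303472752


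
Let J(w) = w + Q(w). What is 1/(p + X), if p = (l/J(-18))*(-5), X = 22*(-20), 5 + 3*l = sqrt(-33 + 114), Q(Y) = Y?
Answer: -27/11875 ≈ -0.0022737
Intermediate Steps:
l = 4/3 (l = -5/3 + sqrt(-33 + 114)/3 = -5/3 + sqrt(81)/3 = -5/3 + (1/3)*9 = -5/3 + 3 = 4/3 ≈ 1.3333)
J(w) = 2*w (J(w) = w + w = 2*w)
X = -440
p = 5/27 (p = (4/(3*((2*(-18)))))*(-5) = ((4/3)/(-36))*(-5) = ((4/3)*(-1/36))*(-5) = -1/27*(-5) = 5/27 ≈ 0.18519)
1/(p + X) = 1/(5/27 - 440) = 1/(-11875/27) = -27/11875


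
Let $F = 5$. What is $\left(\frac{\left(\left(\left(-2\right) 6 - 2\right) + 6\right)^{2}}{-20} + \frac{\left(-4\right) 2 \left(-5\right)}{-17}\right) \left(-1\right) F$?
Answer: $\frac{472}{17} \approx 27.765$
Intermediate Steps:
$\left(\frac{\left(\left(\left(-2\right) 6 - 2\right) + 6\right)^{2}}{-20} + \frac{\left(-4\right) 2 \left(-5\right)}{-17}\right) \left(-1\right) F = \left(\frac{\left(\left(\left(-2\right) 6 - 2\right) + 6\right)^{2}}{-20} + \frac{\left(-4\right) 2 \left(-5\right)}{-17}\right) \left(-1\right) 5 = \left(\left(\left(-12 - 2\right) + 6\right)^{2} \left(- \frac{1}{20}\right) + \left(-8\right) \left(-5\right) \left(- \frac{1}{17}\right)\right) \left(-1\right) 5 = \left(\left(-14 + 6\right)^{2} \left(- \frac{1}{20}\right) + 40 \left(- \frac{1}{17}\right)\right) \left(-1\right) 5 = \left(\left(-8\right)^{2} \left(- \frac{1}{20}\right) - \frac{40}{17}\right) \left(-1\right) 5 = \left(64 \left(- \frac{1}{20}\right) - \frac{40}{17}\right) \left(-1\right) 5 = \left(- \frac{16}{5} - \frac{40}{17}\right) \left(-1\right) 5 = \left(- \frac{472}{85}\right) \left(-1\right) 5 = \frac{472}{85} \cdot 5 = \frac{472}{17}$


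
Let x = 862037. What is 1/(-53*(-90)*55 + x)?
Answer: 1/1124387 ≈ 8.8937e-7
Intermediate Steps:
1/(-53*(-90)*55 + x) = 1/(-53*(-90)*55 + 862037) = 1/(4770*55 + 862037) = 1/(262350 + 862037) = 1/1124387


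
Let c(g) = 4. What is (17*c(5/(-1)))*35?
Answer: 2380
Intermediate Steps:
(17*c(5/(-1)))*35 = (17*4)*35 = 68*35 = 2380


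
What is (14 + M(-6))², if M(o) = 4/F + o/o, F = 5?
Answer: 6241/25 ≈ 249.64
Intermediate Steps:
M(o) = 9/5 (M(o) = 4/5 + o/o = 4*(⅕) + 1 = ⅘ + 1 = 9/5)
(14 + M(-6))² = (14 + 9/5)² = (79/5)² = 6241/25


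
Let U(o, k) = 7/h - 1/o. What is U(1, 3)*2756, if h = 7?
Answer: 0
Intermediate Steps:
U(o, k) = 1 - 1/o (U(o, k) = 7/7 - 1/o = 7*(⅐) - 1/o = 1 - 1/o)
U(1, 3)*2756 = ((-1 + 1)/1)*2756 = (1*0)*2756 = 0*2756 = 0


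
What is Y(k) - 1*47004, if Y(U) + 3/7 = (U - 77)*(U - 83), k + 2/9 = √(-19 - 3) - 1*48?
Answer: -17347076/567 - 2308*I*√22/9 ≈ -30595.0 - 1202.8*I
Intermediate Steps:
k = -434/9 + I*√22 (k = -2/9 + (√(-19 - 3) - 1*48) = -2/9 + (√(-22) - 48) = -2/9 + (I*√22 - 48) = -2/9 + (-48 + I*√22) = -434/9 + I*√22 ≈ -48.222 + 4.6904*I)
Y(U) = -3/7 + (-83 + U)*(-77 + U) (Y(U) = -3/7 + (U - 77)*(U - 83) = -3/7 + (-77 + U)*(-83 + U) = -3/7 + (-83 + U)*(-77 + U))
Y(k) - 1*47004 = (44734/7 + (-434/9 + I*√22)² - 160*(-434/9 + I*√22)) - 1*47004 = (44734/7 + (-434/9 + I*√22)² + (69440/9 - 160*I*√22)) - 47004 = (888686/63 + (-434/9 + I*√22)² - 160*I*√22) - 47004 = -2072566/63 + (-434/9 + I*√22)² - 160*I*√22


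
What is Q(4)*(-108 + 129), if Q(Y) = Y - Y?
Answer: 0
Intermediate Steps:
Q(Y) = 0
Q(4)*(-108 + 129) = 0*(-108 + 129) = 0*21 = 0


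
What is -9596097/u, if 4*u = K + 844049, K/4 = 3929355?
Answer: -38384388/16561469 ≈ -2.3177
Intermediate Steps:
K = 15717420 (K = 4*3929355 = 15717420)
u = 16561469/4 (u = (15717420 + 844049)/4 = (¼)*16561469 = 16561469/4 ≈ 4.1404e+6)
-9596097/u = -9596097/16561469/4 = -9596097*4/16561469 = -38384388/16561469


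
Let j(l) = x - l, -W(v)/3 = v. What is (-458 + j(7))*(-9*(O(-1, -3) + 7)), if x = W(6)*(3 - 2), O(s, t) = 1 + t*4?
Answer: -17388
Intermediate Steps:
W(v) = -3*v
O(s, t) = 1 + 4*t
x = -18 (x = (-3*6)*(3 - 2) = -18*1 = -18)
j(l) = -18 - l
(-458 + j(7))*(-9*(O(-1, -3) + 7)) = (-458 + (-18 - 1*7))*(-9*((1 + 4*(-3)) + 7)) = (-458 + (-18 - 7))*(-9*((1 - 12) + 7)) = (-458 - 25)*(-9*(-11 + 7)) = -(-4347)*(-4) = -483*36 = -17388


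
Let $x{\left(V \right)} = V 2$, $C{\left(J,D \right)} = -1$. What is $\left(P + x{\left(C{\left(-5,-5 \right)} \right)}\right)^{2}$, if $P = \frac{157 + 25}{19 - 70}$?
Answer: $\frac{80656}{2601} \approx 31.01$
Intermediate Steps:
$P = - \frac{182}{51}$ ($P = \frac{182}{-51} = 182 \left(- \frac{1}{51}\right) = - \frac{182}{51} \approx -3.5686$)
$x{\left(V \right)} = 2 V$
$\left(P + x{\left(C{\left(-5,-5 \right)} \right)}\right)^{2} = \left(- \frac{182}{51} + 2 \left(-1\right)\right)^{2} = \left(- \frac{182}{51} - 2\right)^{2} = \left(- \frac{284}{51}\right)^{2} = \frac{80656}{2601}$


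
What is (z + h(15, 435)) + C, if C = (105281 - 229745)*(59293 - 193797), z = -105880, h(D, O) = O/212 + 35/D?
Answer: 10647148787525/636 ≈ 1.6741e+10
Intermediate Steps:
h(D, O) = 35/D + O/212 (h(D, O) = O*(1/212) + 35/D = O/212 + 35/D = 35/D + O/212)
C = 16740905856 (C = -124464*(-134504) = 16740905856)
(z + h(15, 435)) + C = (-105880 + (35/15 + (1/212)*435)) + 16740905856 = (-105880 + (35*(1/15) + 435/212)) + 16740905856 = (-105880 + (7/3 + 435/212)) + 16740905856 = (-105880 + 2789/636) + 16740905856 = -67336891/636 + 16740905856 = 10647148787525/636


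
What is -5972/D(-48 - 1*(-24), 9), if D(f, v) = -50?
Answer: 2986/25 ≈ 119.44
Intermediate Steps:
-5972/D(-48 - 1*(-24), 9) = -5972/(-50) = -5972*(-1/50) = 2986/25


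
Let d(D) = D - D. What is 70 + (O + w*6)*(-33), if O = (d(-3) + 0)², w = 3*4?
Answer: -2306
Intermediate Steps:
d(D) = 0
w = 12
O = 0 (O = (0 + 0)² = 0² = 0)
70 + (O + w*6)*(-33) = 70 + (0 + 12*6)*(-33) = 70 + (0 + 72)*(-33) = 70 + 72*(-33) = 70 - 2376 = -2306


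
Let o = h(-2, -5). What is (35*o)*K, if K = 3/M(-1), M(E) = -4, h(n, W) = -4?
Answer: 105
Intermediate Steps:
K = -3/4 (K = 3/(-4) = 3*(-1/4) = -3/4 ≈ -0.75000)
o = -4
(35*o)*K = (35*(-4))*(-3/4) = -140*(-3/4) = 105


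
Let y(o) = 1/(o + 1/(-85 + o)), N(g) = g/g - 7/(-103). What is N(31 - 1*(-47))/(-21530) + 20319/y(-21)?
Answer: -10034686337633/23506454 ≈ -4.2689e+5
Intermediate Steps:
N(g) = 110/103 (N(g) = 1 - 7*(-1/103) = 1 + 7/103 = 110/103)
N(31 - 1*(-47))/(-21530) + 20319/y(-21) = (110/103)/(-21530) + 20319/(((-85 - 21)/(1 + (-21)**2 - 85*(-21)))) = (110/103)*(-1/21530) + 20319/((-106/(1 + 441 + 1785))) = -11/221759 + 20319/((-106/2227)) = -11/221759 + 20319/(((1/2227)*(-106))) = -11/221759 + 20319/(-106/2227) = -11/221759 + 20319*(-2227/106) = -11/221759 - 45250413/106 = -10034686337633/23506454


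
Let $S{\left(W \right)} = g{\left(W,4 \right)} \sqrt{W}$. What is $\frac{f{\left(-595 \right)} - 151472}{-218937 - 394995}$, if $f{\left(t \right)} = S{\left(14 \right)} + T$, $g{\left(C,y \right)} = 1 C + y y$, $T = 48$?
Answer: $\frac{37856}{153483} - \frac{5 \sqrt{14}}{102322} \approx 0.24646$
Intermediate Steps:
$g{\left(C,y \right)} = C + y^{2}$
$S{\left(W \right)} = \sqrt{W} \left(16 + W\right)$ ($S{\left(W \right)} = \left(W + 4^{2}\right) \sqrt{W} = \left(W + 16\right) \sqrt{W} = \left(16 + W\right) \sqrt{W} = \sqrt{W} \left(16 + W\right)$)
$f{\left(t \right)} = 48 + 30 \sqrt{14}$ ($f{\left(t \right)} = \sqrt{14} \left(16 + 14\right) + 48 = \sqrt{14} \cdot 30 + 48 = 30 \sqrt{14} + 48 = 48 + 30 \sqrt{14}$)
$\frac{f{\left(-595 \right)} - 151472}{-218937 - 394995} = \frac{\left(48 + 30 \sqrt{14}\right) - 151472}{-218937 - 394995} = \frac{-151424 + 30 \sqrt{14}}{-613932} = \left(-151424 + 30 \sqrt{14}\right) \left(- \frac{1}{613932}\right) = \frac{37856}{153483} - \frac{5 \sqrt{14}}{102322}$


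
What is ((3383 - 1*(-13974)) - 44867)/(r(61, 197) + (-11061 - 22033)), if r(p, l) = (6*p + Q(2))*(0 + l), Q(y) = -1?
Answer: -9170/12937 ≈ -0.70882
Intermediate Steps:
r(p, l) = l*(-1 + 6*p) (r(p, l) = (6*p - 1)*(0 + l) = (-1 + 6*p)*l = l*(-1 + 6*p))
((3383 - 1*(-13974)) - 44867)/(r(61, 197) + (-11061 - 22033)) = ((3383 - 1*(-13974)) - 44867)/(197*(-1 + 6*61) + (-11061 - 22033)) = ((3383 + 13974) - 44867)/(197*(-1 + 366) - 33094) = (17357 - 44867)/(197*365 - 33094) = -27510/(71905 - 33094) = -27510/38811 = -27510*1/38811 = -9170/12937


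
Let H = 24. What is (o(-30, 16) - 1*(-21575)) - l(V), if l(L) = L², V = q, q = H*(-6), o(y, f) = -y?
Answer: 869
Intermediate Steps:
q = -144 (q = 24*(-6) = -144)
V = -144
(o(-30, 16) - 1*(-21575)) - l(V) = (-1*(-30) - 1*(-21575)) - 1*(-144)² = (30 + 21575) - 1*20736 = 21605 - 20736 = 869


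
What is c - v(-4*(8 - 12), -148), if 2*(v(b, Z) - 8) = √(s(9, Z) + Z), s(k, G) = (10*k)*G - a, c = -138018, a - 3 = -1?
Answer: -138026 - I*√13470/2 ≈ -1.3803e+5 - 58.03*I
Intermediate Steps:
a = 2 (a = 3 - 1 = 2)
s(k, G) = -2 + 10*G*k (s(k, G) = (10*k)*G - 1*2 = 10*G*k - 2 = -2 + 10*G*k)
v(b, Z) = 8 + √(-2 + 91*Z)/2 (v(b, Z) = 8 + √((-2 + 10*Z*9) + Z)/2 = 8 + √((-2 + 90*Z) + Z)/2 = 8 + √(-2 + 91*Z)/2)
c - v(-4*(8 - 12), -148) = -138018 - (8 + √(-2 + 91*(-148))/2) = -138018 - (8 + √(-2 - 13468)/2) = -138018 - (8 + √(-13470)/2) = -138018 - (8 + (I*√13470)/2) = -138018 - (8 + I*√13470/2) = -138018 + (-8 - I*√13470/2) = -138026 - I*√13470/2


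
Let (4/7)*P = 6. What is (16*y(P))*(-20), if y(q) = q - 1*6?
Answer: -1440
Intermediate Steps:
P = 21/2 (P = (7/4)*6 = 21/2 ≈ 10.500)
y(q) = -6 + q (y(q) = q - 6 = -6 + q)
(16*y(P))*(-20) = (16*(-6 + 21/2))*(-20) = (16*(9/2))*(-20) = 72*(-20) = -1440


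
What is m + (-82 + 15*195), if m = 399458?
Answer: 402301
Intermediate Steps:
m + (-82 + 15*195) = 399458 + (-82 + 15*195) = 399458 + (-82 + 2925) = 399458 + 2843 = 402301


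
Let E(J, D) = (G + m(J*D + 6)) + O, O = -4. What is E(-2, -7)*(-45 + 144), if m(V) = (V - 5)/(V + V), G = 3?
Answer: -495/8 ≈ -61.875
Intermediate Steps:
m(V) = (-5 + V)/(2*V) (m(V) = (-5 + V)/((2*V)) = (-5 + V)*(1/(2*V)) = (-5 + V)/(2*V))
E(J, D) = -1 + (1 + D*J)/(2*(6 + D*J)) (E(J, D) = (3 + (-5 + (J*D + 6))/(2*(J*D + 6))) - 4 = (3 + (-5 + (D*J + 6))/(2*(D*J + 6))) - 4 = (3 + (-5 + (6 + D*J))/(2*(6 + D*J))) - 4 = (3 + (1 + D*J)/(2*(6 + D*J))) - 4 = -1 + (1 + D*J)/(2*(6 + D*J)))
E(-2, -7)*(-45 + 144) = ((-11 - 1*(-7)*(-2))/(2*(6 - 7*(-2))))*(-45 + 144) = ((-11 - 14)/(2*(6 + 14)))*99 = ((1/2)*(-25)/20)*99 = ((1/2)*(1/20)*(-25))*99 = -5/8*99 = -495/8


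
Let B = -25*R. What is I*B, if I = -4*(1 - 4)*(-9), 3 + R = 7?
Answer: 10800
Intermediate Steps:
R = 4 (R = -3 + 7 = 4)
I = -108 (I = -4*(-3)*(-9) = 12*(-9) = -108)
B = -100 (B = -25*4 = -100)
I*B = -108*(-100) = 10800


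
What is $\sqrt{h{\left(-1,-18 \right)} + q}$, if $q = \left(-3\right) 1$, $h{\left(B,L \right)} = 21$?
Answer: $3 \sqrt{2} \approx 4.2426$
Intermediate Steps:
$q = -3$
$\sqrt{h{\left(-1,-18 \right)} + q} = \sqrt{21 - 3} = \sqrt{18} = 3 \sqrt{2}$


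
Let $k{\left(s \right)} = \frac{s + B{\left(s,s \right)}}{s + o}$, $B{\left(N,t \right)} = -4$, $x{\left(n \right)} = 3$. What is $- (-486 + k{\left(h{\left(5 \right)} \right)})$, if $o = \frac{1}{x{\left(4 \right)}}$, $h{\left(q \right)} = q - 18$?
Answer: $\frac{18417}{38} \approx 484.66$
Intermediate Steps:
$h{\left(q \right)} = -18 + q$ ($h{\left(q \right)} = q - 18 = -18 + q$)
$o = \frac{1}{3} \approx 0.33333$
$k{\left(s \right)} = \frac{-4 + s}{\frac{1}{3} + s}$ ($k{\left(s \right)} = \frac{s - 4}{s + \frac{1}{3}} = \frac{-4 + s}{\frac{1}{3} + s}$)
$- (-486 + k{\left(h{\left(5 \right)} \right)}) = - (-486 + \frac{3 \left(-4 + \left(-18 + 5\right)\right)}{1 + 3 \left(-18 + 5\right)}) = - (-486 + \frac{3 \left(-4 - 13\right)}{1 + 3 \left(-13\right)}) = - (-486 + 3 \frac{1}{1 - 39} \left(-17\right)) = - (-486 + 3 \frac{1}{-38} \left(-17\right)) = - (-486 + 3 \left(- \frac{1}{38}\right) \left(-17\right)) = - (-486 + \frac{51}{38}) = \left(-1\right) \left(- \frac{18417}{38}\right) = \frac{18417}{38}$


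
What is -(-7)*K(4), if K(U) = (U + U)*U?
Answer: 224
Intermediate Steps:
K(U) = 2*U² (K(U) = (2*U)*U = 2*U²)
-(-7)*K(4) = -(-7)*2*4² = -(-7)*2*16 = -(-7)*32 = -7*(-32) = 224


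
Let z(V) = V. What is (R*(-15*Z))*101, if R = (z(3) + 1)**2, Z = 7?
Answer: -169680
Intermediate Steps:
R = 16 (R = (3 + 1)**2 = 4**2 = 16)
(R*(-15*Z))*101 = (16*(-15*7))*101 = (16*(-105))*101 = -1680*101 = -169680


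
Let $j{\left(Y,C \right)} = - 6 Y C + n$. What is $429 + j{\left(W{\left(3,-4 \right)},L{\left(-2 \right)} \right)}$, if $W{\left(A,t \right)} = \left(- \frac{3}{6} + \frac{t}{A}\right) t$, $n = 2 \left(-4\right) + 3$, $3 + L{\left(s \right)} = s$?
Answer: $644$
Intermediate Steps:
$L{\left(s \right)} = -3 + s$
$n = -5$ ($n = -8 + 3 = -5$)
$W{\left(A,t \right)} = t \left(- \frac{1}{2} + \frac{t}{A}\right)$ ($W{\left(A,t \right)} = \left(\left(-3\right) \frac{1}{6} + \frac{t}{A}\right) t = \left(- \frac{1}{2} + \frac{t}{A}\right) t = t \left(- \frac{1}{2} + \frac{t}{A}\right)$)
$j{\left(Y,C \right)} = -5 - 6 C Y$ ($j{\left(Y,C \right)} = - 6 Y C - 5 = - 6 C Y - 5 = -5 - 6 C Y$)
$429 + j{\left(W{\left(3,-4 \right)},L{\left(-2 \right)} \right)} = 429 - \left(5 + 6 \left(-3 - 2\right) \left(\left(- \frac{1}{2}\right) \left(-4\right) + \frac{\left(-4\right)^{2}}{3}\right)\right) = 429 - \left(5 - 30 \left(2 + \frac{1}{3} \cdot 16\right)\right) = 429 - \left(5 - 30 \left(2 + \frac{16}{3}\right)\right) = 429 - \left(5 - 220\right) = 429 + \left(-5 + 220\right) = 429 + 215 = 644$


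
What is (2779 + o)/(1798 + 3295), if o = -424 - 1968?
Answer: 387/5093 ≈ 0.075987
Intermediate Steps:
o = -2392
(2779 + o)/(1798 + 3295) = (2779 - 2392)/(1798 + 3295) = 387/5093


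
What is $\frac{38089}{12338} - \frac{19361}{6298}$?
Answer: $\frac{252126}{19426181} \approx 0.012979$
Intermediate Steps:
$\frac{38089}{12338} - \frac{19361}{6298} = \frac{252126}{19426181}$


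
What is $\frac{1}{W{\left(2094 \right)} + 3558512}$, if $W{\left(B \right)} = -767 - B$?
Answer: $\frac{1}{3555651} \approx 2.8124 \cdot 10^{-7}$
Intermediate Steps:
$\frac{1}{W{\left(2094 \right)} + 3558512} = \frac{1}{\left(-767 - 2094\right) + 3558512} = \frac{1}{-2861 + 3558512} = \frac{1}{3555651}$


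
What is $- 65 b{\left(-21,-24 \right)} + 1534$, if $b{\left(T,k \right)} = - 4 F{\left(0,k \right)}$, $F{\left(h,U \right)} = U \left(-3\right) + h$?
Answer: $20254$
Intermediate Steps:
$F{\left(h,U \right)} = h - 3 U$ ($F{\left(h,U \right)} = - 3 U + h = h - 3 U$)
$b{\left(T,k \right)} = 12 k$ ($b{\left(T,k \right)} = - 4 \left(0 - 3 k\right) = - 4 \left(- 3 k\right) = 12 k$)
$- 65 b{\left(-21,-24 \right)} + 1534 = - 65 \cdot 12 \left(-24\right) + 1534 = \left(-65\right) \left(-288\right) + 1534 = 18720 + 1534 = 20254$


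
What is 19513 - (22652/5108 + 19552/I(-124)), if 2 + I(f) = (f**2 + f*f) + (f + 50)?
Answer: 191047245046/9793313 ≈ 19508.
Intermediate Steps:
I(f) = 48 + f + 2*f**2 (I(f) = -2 + ((f**2 + f*f) + (f + 50)) = -2 + ((f**2 + f**2) + (50 + f)) = -2 + (2*f**2 + (50 + f)) = -2 + (50 + f + 2*f**2) = 48 + f + 2*f**2)
19513 - (22652/5108 + 19552/I(-124)) = 19513 - (22652/5108 + 19552/(48 - 124 + 2*(-124)**2)) = 19513 - (22652*(1/5108) + 19552/(48 - 124 + 2*15376)) = 19513 - (5663/1277 + 19552/(48 - 124 + 30752)) = 19513 - (5663/1277 + 19552/30676) = 19513 - (5663/1277 + 19552*(1/30676)) = 19513 - (5663/1277 + 4888/7669) = 19513 - 1*49671523/9793313 = 19513 - 49671523/9793313 = 191047245046/9793313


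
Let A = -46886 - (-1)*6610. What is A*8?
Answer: -322208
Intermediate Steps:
A = -40276 (A = -46886 - 1*(-6610) = -46886 + 6610 = -40276)
A*8 = -40276*8 = -322208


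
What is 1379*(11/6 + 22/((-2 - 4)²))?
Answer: 30338/9 ≈ 3370.9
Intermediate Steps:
1379*(11/6 + 22/((-2 - 4)²)) = 1379*(11*(⅙) + 22/((-6)²)) = 1379*(11/6 + 22/36) = 1379*(11/6 + 22*(1/36)) = 1379*(11/6 + 11/18) = 1379*(22/9) = 30338/9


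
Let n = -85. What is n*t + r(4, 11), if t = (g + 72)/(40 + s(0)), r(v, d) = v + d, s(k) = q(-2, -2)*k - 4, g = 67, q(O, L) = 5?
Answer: -11275/36 ≈ -313.19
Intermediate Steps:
s(k) = -4 + 5*k (s(k) = 5*k - 4 = -4 + 5*k)
r(v, d) = d + v
t = 139/36 (t = (67 + 72)/(40 + (-4 + 5*0)) = 139/(40 + (-4 + 0)) = 139/(40 - 4) = 139/36 ≈ 3.8611)
n*t + r(4, 11) = -85*139/36 + (11 + 4) = -11815/36 + 15 = -11275/36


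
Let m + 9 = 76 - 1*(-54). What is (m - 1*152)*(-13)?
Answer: 403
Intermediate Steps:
m = 121 (m = -9 + (76 - 1*(-54)) = -9 + (76 + 54) = -9 + 130 = 121)
(m - 1*152)*(-13) = (121 - 1*152)*(-13) = (121 - 152)*(-13) = -31*(-13) = 403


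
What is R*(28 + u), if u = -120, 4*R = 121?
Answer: -2783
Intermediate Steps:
R = 121/4 (R = (¼)*121 = 121/4 ≈ 30.250)
R*(28 + u) = 121*(28 - 120)/4 = (121/4)*(-92) = -2783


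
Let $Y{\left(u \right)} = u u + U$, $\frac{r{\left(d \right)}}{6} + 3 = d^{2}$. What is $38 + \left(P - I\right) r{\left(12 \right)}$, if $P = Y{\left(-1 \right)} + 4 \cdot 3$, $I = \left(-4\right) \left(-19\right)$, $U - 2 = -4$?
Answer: $-54952$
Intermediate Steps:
$U = -2$ ($U = 2 - 4 = -2$)
$I = 76$
$r{\left(d \right)} = -18 + 6 d^{2}$
$Y{\left(u \right)} = -2 + u^{2}$ ($Y{\left(u \right)} = u u - 2 = u^{2} - 2 = -2 + u^{2}$)
$P = 11$ ($P = \left(-2 + \left(-1\right)^{2}\right) + 4 \cdot 3 = \left(-2 + 1\right) + 12 = -1 + 12 = 11$)
$38 + \left(P - I\right) r{\left(12 \right)} = 38 + \left(11 - 76\right) \left(-18 + 6 \cdot 12^{2}\right) = 38 + \left(11 - 76\right) \left(-18 + 6 \cdot 144\right) = 38 - 65 \left(-18 + 864\right) = 38 - 54990 = -54952$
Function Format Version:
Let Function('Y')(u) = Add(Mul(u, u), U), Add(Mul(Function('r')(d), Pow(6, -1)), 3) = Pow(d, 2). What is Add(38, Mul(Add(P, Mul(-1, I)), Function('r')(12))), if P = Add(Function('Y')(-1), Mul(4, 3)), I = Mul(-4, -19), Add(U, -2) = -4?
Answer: -54952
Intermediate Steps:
U = -2 (U = Add(2, -4) = -2)
I = 76
Function('r')(d) = Add(-18, Mul(6, Pow(d, 2)))
Function('Y')(u) = Add(-2, Pow(u, 2)) (Function('Y')(u) = Add(Mul(u, u), -2) = Add(Pow(u, 2), -2) = Add(-2, Pow(u, 2)))
P = 11 (P = Add(Add(-2, Pow(-1, 2)), Mul(4, 3)) = Add(Add(-2, 1), 12) = Add(-1, 12) = 11)
Add(38, Mul(Add(P, Mul(-1, I)), Function('r')(12))) = Add(38, Mul(Add(11, Mul(-1, 76)), Add(-18, Mul(6, Pow(12, 2))))) = Add(38, Mul(Add(11, -76), Add(-18, Mul(6, 144)))) = Add(38, Mul(-65, Add(-18, 864))) = Add(38, Mul(-65, 846)) = Add(38, -54990) = -54952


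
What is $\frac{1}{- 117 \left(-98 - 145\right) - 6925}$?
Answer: $\frac{1}{21506} \approx 4.6499 \cdot 10^{-5}$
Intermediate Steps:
$\frac{1}{- 117 \left(-98 - 145\right) - 6925} = \frac{1}{\left(-117\right) \left(-243\right) - 6925} = \frac{1}{28431 - 6925} = \frac{1}{21506}$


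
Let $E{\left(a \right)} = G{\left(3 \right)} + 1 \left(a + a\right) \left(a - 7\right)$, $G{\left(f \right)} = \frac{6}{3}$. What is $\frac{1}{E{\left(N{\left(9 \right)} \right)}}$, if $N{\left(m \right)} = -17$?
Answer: $\frac{1}{818} \approx 0.0012225$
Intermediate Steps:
$G{\left(f \right)} = 2$ ($G{\left(f \right)} = 6 \cdot \frac{1}{3} = 2$)
$E{\left(a \right)} = 2 + 2 a \left(-7 + a\right)$ ($E{\left(a \right)} = 2 + 1 \left(a + a\right) \left(a - 7\right) = 2 + 1 \cdot 2 a \left(-7 + a\right) = 2 + 2 a \left(-7 + a\right)$)
$\frac{1}{E{\left(N{\left(9 \right)} \right)}} = \frac{1}{2 - -238 + 2 \left(-17\right)^{2}} = \frac{1}{2 + 238 + 2 \cdot 289} = \frac{1}{2 + 238 + 578} = \frac{1}{818}$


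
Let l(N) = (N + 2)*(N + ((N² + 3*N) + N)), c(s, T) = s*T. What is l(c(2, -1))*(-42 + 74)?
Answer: 0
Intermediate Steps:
c(s, T) = T*s
l(N) = (2 + N)*(N² + 5*N) (l(N) = (2 + N)*(N + (N² + 4*N)) = (2 + N)*(N² + 5*N))
l(c(2, -1))*(-42 + 74) = ((-1*2)*(10 + (-1*2)² + 7*(-1*2)))*(-42 + 74) = -2*(10 + (-2)² + 7*(-2))*32 = -2*(10 + 4 - 14)*32 = -2*0*32 = 0*32 = 0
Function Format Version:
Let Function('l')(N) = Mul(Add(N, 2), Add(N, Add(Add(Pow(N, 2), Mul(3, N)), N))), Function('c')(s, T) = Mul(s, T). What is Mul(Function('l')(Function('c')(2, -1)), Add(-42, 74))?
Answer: 0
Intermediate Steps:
Function('c')(s, T) = Mul(T, s)
Function('l')(N) = Mul(Add(2, N), Add(Pow(N, 2), Mul(5, N))) (Function('l')(N) = Mul(Add(2, N), Add(N, Add(Pow(N, 2), Mul(4, N)))) = Mul(Add(2, N), Add(Pow(N, 2), Mul(5, N))))
Mul(Function('l')(Function('c')(2, -1)), Add(-42, 74)) = Mul(Mul(Mul(-1, 2), Add(10, Pow(Mul(-1, 2), 2), Mul(7, Mul(-1, 2)))), Add(-42, 74)) = Mul(Mul(-2, Add(10, Pow(-2, 2), Mul(7, -2))), 32) = Mul(Mul(-2, Add(10, 4, -14)), 32) = Mul(Mul(-2, 0), 32) = Mul(0, 32) = 0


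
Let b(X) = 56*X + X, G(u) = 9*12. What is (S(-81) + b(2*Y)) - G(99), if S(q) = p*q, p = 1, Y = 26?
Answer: 2775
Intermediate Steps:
S(q) = q (S(q) = 1*q = q)
G(u) = 108
b(X) = 57*X
(S(-81) + b(2*Y)) - G(99) = (-81 + 57*(2*26)) - 1*108 = (-81 + 57*52) - 108 = (-81 + 2964) - 108 = 2883 - 108 = 2775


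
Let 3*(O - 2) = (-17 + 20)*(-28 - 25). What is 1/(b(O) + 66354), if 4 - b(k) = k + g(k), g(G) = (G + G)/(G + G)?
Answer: 1/66408 ≈ 1.5058e-5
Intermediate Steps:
g(G) = 1 (g(G) = (2*G)/((2*G)) = (2*G)*(1/(2*G)) = 1)
O = -51 (O = 2 + ((-17 + 20)*(-28 - 25))/3 = 2 + (3*(-53))/3 = 2 + (1/3)*(-159) = 2 - 53 = -51)
b(k) = 3 - k (b(k) = 4 - (k + 1) = 4 - (1 + k) = 4 + (-1 - k) = 3 - k)
1/(b(O) + 66354) = 1/((3 - 1*(-51)) + 66354) = 1/((3 + 51) + 66354) = 1/(54 + 66354) = 1/66408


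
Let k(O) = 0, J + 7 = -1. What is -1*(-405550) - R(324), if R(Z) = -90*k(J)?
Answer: 405550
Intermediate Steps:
J = -8 (J = -7 - 1 = -8)
R(Z) = 0 (R(Z) = -90*0 = 0)
-1*(-405550) - R(324) = -1*(-405550) - 1*0 = 405550 + 0 = 405550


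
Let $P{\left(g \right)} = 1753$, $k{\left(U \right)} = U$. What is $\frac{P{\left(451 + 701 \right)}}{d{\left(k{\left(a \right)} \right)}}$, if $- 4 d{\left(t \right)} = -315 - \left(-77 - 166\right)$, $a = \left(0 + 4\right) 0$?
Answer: $\frac{1753}{18} \approx 97.389$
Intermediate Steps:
$a = 0$ ($a = 4 \cdot 0 = 0$)
$d{\left(t \right)} = 18$ ($d{\left(t \right)} = - \frac{-315 - \left(-77 - 166\right)}{4} = - \frac{-315 - -243}{4} = - \frac{-315 + 243}{4} = \left(- \frac{1}{4}\right) \left(-72\right) = 18$)
$\frac{P{\left(451 + 701 \right)}}{d{\left(k{\left(a \right)} \right)}} = \frac{1753}{18}$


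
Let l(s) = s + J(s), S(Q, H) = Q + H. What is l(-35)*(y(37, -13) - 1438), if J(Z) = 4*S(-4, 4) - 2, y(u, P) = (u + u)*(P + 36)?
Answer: -9768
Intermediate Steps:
S(Q, H) = H + Q
y(u, P) = 2*u*(36 + P) (y(u, P) = (2*u)*(36 + P) = 2*u*(36 + P))
J(Z) = -2 (J(Z) = 4*(4 - 4) - 2 = 4*0 - 2 = 0 - 2 = -2)
l(s) = -2 + s (l(s) = s - 2 = -2 + s)
l(-35)*(y(37, -13) - 1438) = (-2 - 35)*(2*37*(36 - 13) - 1438) = -37*(2*37*23 - 1438) = -37*(1702 - 1438) = -37*264 = -9768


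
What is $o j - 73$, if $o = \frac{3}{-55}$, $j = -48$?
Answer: $- \frac{3871}{55} \approx -70.382$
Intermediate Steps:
$o = - \frac{3}{55}$ ($o = 3 \left(- \frac{1}{55}\right) = - \frac{3}{55} \approx -0.054545$)
$o j - 73 = \left(- \frac{3}{55}\right) \left(-48\right) - 73 = \frac{144}{55} - 73 = - \frac{3871}{55}$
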